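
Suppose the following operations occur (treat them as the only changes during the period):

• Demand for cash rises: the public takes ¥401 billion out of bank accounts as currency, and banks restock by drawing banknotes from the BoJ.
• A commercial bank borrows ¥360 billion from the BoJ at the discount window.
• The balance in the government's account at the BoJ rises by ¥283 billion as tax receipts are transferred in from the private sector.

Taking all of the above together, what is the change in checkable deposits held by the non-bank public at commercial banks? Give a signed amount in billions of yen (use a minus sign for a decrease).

-¥684 billion

Currency withdrawal ¥401 billion: non-bank counterparties' bank balances fall → −¥401B.
Discount-window loan ¥360 billion: the counterparty is a bank, so public deposits are unchanged → 0.
Government account inflow ¥283 billion: non-bank counterparties' bank balances fall → −¥283B.
Net: −401 + 0 − 283 = -¥684 billion.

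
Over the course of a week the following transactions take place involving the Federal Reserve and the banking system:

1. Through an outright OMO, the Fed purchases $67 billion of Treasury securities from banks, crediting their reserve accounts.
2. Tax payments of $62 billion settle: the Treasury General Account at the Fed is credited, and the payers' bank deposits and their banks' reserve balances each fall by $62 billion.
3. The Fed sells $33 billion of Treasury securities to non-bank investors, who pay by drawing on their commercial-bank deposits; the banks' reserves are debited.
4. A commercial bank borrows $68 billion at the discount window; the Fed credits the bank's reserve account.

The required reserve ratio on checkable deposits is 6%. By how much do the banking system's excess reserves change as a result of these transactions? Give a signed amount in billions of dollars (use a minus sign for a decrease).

+$45.7 billion

OMO purchase (from banks) $67 billion: reserves +$67B, deposits 0.
Government account inflow $62 billion: reserves −$62B, deposits −$62B.
Asset sale (to non-banks) $33 billion: reserves −$33B, deposits −$33B.
Discount-window loan $68 billion: reserves +$68B, deposits 0.
Totals: Δreserves = +$40B, Δdeposits = −$95B.
Δrequired reserves = 6% × −$95B = −$5.7B.
Δexcess reserves = Δreserves − Δrequired = +$40B − (−$5.7B) = +$45.7 billion.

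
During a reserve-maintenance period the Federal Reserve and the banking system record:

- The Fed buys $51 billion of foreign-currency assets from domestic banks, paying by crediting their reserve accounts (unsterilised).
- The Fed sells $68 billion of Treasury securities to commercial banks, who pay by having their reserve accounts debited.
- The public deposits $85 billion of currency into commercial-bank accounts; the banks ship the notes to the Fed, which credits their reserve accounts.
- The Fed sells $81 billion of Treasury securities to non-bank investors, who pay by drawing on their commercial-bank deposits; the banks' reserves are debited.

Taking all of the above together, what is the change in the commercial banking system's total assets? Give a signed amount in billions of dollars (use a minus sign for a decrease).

+$4 billion

FX purchase $51 billion: just an asset swap on bank balance sheets → 0.
OMO sale (to banks) $68 billion: just an asset swap on bank balance sheets → 0.
Currency deposit $85 billion: bank balance sheets expand → +$85B.
Asset sale (to non-banks) $81 billion: bank balance sheets shrink → −$81B.
Net: 0 + 0 + 85 − 81 = +$4 billion.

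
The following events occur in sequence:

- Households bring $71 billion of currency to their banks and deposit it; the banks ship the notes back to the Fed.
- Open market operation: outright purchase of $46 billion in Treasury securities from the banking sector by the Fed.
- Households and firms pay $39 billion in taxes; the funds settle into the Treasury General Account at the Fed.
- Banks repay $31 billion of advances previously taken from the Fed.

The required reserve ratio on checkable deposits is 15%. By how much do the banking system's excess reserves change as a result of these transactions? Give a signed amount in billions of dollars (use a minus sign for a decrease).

+$42.2 billion

Currency deposit $71 billion: reserves +$71B, deposits +$71B.
OMO purchase (from banks) $46 billion: reserves +$46B, deposits 0.
Government account inflow $39 billion: reserves −$39B, deposits −$39B.
Discount-window repayment $31 billion: reserves −$31B, deposits 0.
Totals: Δreserves = +$47B, Δdeposits = +$32B.
Δrequired reserves = 15% × +$32B = +$4.8B.
Δexcess reserves = Δreserves − Δrequired = +$47B − (+$4.8B) = +$42.2 billion.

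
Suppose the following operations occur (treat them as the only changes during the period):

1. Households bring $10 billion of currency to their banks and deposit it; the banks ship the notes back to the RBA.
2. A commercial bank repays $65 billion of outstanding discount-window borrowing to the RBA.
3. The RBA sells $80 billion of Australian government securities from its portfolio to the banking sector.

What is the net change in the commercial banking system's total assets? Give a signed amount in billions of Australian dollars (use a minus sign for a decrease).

Currency deposit $10 billion: bank balance sheets expand → +$10B.
Discount-window repayment $65 billion: bank balance sheets shrink → −$65B.
OMO sale (to banks) $80 billion: just an asset swap on bank balance sheets → 0.
Net: 10 − 65 + 0 = -$55 billion.

-$55 billion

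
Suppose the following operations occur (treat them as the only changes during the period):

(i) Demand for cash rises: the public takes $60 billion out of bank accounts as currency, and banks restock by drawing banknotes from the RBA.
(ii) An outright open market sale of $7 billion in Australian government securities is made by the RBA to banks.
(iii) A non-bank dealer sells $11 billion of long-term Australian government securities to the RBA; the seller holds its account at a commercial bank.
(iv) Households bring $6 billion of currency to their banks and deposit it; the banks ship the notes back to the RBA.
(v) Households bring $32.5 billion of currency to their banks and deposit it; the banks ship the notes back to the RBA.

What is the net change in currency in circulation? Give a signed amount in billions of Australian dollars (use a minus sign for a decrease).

RBA balance sheet:
  Assets:      Securities +$4B
  Liabilities: Bank reserves −$17.5B, Currency in circulation +$21.5B
So the change in currency in circulation is +$21.5 billion.

+$21.5 billion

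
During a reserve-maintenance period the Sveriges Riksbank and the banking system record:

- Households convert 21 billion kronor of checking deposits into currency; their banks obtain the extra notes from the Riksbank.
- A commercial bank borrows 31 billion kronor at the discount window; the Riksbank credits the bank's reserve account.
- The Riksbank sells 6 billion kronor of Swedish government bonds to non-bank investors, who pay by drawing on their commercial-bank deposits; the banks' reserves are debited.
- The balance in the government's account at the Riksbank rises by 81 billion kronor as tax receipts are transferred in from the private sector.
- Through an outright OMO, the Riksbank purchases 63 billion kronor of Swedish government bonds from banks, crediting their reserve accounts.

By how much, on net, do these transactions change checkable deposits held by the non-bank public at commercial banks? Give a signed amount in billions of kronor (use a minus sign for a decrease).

-108 billion

Riksbank balance sheet:
  Assets:      Securities +57B, Loans to banks +31B
  Liabilities: Bank reserves −14B, Currency in circulation +21B, Government deposits +81B
Commercial banking system:
  Assets:      Reserves at CB −14B, Securities −63B
  Liabilities: Checkable deposits −108B, Borrowings from CB +31B
So the change in checkable deposits held by the non-bank public at commercial banks is -108 billion.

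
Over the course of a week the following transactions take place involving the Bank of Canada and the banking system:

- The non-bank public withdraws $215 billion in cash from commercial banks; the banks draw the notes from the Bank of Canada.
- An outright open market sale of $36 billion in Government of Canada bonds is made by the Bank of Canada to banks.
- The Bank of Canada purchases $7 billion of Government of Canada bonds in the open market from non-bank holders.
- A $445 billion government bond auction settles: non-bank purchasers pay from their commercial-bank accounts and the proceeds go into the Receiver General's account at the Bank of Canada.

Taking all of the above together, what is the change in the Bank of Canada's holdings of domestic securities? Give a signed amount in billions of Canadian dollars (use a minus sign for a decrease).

-$29 billion

Currency withdrawal $215 billion: the Bank of Canada's securities portfolio is untouched → 0.
OMO sale (to banks) $36 billion: securities removed from the Bank of Canada's portfolio → −$36B.
Asset purchase (from non-banks) $7 billion: securities added to the Bank of Canada's portfolio → +$7B.
Government account inflow $445 billion: the Bank of Canada's securities portfolio is untouched → 0.
Net: 0 − 36 + 7 + 0 = -$29 billion.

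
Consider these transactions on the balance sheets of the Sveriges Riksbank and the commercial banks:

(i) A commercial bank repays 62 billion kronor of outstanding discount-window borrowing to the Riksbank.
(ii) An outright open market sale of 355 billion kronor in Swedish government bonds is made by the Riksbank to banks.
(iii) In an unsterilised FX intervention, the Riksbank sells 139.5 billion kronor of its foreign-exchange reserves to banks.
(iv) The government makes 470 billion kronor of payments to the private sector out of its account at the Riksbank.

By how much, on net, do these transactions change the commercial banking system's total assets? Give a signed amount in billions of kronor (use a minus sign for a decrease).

+408 billion

Discount-window repayment 62 billion kronor: bank balance sheets shrink → −62B.
OMO sale (to banks) 355 billion kronor: just an asset swap on bank balance sheets → 0.
FX sale 139.5 billion kronor: just an asset swap on bank balance sheets → 0.
Government spending 470 billion kronor: bank balance sheets expand → +470B.
Net: −62 + 0 + 0 + 470 = +408 billion.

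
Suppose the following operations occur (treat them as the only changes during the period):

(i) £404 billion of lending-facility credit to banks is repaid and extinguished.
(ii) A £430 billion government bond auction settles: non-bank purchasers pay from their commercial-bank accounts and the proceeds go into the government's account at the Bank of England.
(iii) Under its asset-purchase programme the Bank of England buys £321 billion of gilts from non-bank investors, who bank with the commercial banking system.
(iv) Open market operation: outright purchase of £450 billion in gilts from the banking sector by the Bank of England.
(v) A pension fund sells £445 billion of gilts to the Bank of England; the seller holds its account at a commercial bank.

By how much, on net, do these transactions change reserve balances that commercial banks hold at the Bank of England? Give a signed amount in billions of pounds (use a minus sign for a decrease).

Bank of England balance sheet:
  Assets:      Securities +£1216B, Loans to banks −£404B
  Liabilities: Bank reserves +£382B, Government deposits +£430B
Commercial banking system:
  Assets:      Reserves at CB +£382B, Securities −£450B
  Liabilities: Checkable deposits +£336B, Borrowings from CB −£404B
So the change in reserve balances that commercial banks hold at the Bank of England is +£382 billion.

+£382 billion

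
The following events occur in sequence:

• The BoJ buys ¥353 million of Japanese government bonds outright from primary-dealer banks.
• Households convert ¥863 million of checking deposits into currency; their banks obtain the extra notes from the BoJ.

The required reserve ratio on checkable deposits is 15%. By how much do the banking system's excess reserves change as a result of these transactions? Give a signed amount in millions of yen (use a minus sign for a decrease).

-¥380.55 million

OMO purchase (from banks) ¥353 million: reserves +¥353M, deposits 0.
Currency withdrawal ¥863 million: reserves −¥863M, deposits −¥863M.
Totals: Δreserves = −¥510M, Δdeposits = −¥863M.
Δrequired reserves = 15% × −¥863M = −¥129.45M.
Δexcess reserves = Δreserves − Δrequired = −¥510M − (−¥129.45M) = -¥380.55 million.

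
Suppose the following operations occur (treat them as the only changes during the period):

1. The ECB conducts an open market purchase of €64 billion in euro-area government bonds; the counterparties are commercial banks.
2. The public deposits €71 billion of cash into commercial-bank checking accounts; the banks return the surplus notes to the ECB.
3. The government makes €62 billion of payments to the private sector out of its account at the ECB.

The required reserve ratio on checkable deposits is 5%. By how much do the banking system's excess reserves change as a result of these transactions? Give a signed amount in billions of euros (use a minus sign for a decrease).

+€190.35 billion

OMO purchase (from banks) €64 billion: reserves +€64B, deposits 0.
Currency deposit €71 billion: reserves +€71B, deposits +€71B.
Government spending €62 billion: reserves +€62B, deposits +€62B.
Totals: Δreserves = +€197B, Δdeposits = +€133B.
Δrequired reserves = 5% × +€133B = +€6.65B.
Δexcess reserves = Δreserves − Δrequired = +€197B − (+€6.65B) = +€190.35 billion.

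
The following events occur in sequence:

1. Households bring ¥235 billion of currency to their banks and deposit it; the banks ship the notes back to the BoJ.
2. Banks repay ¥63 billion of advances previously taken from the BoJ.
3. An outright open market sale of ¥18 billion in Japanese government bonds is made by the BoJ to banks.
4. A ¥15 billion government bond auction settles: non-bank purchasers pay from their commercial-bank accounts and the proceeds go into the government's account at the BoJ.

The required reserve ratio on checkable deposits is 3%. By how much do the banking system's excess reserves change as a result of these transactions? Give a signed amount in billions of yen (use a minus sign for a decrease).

+¥132.4 billion

Currency deposit ¥235 billion: reserves +¥235B, deposits +¥235B.
Discount-window repayment ¥63 billion: reserves −¥63B, deposits 0.
OMO sale (to banks) ¥18 billion: reserves −¥18B, deposits 0.
Government account inflow ¥15 billion: reserves −¥15B, deposits −¥15B.
Totals: Δreserves = +¥139B, Δdeposits = +¥220B.
Δrequired reserves = 3% × +¥220B = +¥6.6B.
Δexcess reserves = Δreserves − Δrequired = +¥139B − (+¥6.6B) = +¥132.4 billion.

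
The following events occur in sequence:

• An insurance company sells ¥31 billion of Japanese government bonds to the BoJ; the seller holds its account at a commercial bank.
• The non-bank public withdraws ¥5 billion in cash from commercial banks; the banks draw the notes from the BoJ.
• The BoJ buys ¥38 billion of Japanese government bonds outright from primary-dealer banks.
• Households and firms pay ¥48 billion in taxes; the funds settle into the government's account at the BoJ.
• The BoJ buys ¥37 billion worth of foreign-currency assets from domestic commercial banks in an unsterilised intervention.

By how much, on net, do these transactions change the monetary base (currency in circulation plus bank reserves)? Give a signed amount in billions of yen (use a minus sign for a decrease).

BoJ balance sheet:
  Assets:      Securities +¥69B, Foreign assets +¥37B
  Liabilities: Bank reserves +¥53B, Currency in circulation +¥5B, Government deposits +¥48B
Commercial banking system:
  Assets:      Reserves at CB +¥53B, Securities −¥38B, Foreign assets −¥37B
  Liabilities: Checkable deposits −¥22B
Monetary base = currency + reserves: +¥5B + (+¥53B) = +¥58 billion.

+¥58 billion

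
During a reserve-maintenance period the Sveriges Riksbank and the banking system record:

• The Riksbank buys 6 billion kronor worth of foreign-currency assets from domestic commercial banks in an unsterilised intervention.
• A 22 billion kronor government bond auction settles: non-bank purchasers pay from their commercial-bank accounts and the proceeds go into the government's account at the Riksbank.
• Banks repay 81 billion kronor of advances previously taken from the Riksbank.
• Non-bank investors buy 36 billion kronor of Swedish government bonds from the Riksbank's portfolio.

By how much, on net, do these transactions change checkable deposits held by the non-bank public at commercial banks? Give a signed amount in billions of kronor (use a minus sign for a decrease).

Riksbank balance sheet:
  Assets:      Securities −36B, Loans to banks −81B, Foreign assets +6B
  Liabilities: Bank reserves −133B, Government deposits +22B
Commercial banking system:
  Assets:      Reserves at CB −133B, Foreign assets −6B
  Liabilities: Checkable deposits −58B, Borrowings from CB −81B
So the change in checkable deposits held by the non-bank public at commercial banks is -58 billion.

-58 billion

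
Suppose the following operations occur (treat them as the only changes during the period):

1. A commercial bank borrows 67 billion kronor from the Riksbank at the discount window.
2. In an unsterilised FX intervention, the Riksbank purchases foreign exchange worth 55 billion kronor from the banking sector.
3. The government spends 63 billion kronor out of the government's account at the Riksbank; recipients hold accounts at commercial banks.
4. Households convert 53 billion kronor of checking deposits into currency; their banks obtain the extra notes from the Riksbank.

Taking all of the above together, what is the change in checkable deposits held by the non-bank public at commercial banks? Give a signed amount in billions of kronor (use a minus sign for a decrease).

+10 billion

Discount-window loan 67 billion kronor: the counterparty is a bank, so public deposits are unchanged → 0.
FX purchase 55 billion kronor: the counterparty is a bank, so public deposits are unchanged → 0.
Government spending 63 billion kronor: non-bank counterparties' bank balances rise → +63B.
Currency withdrawal 53 billion kronor: non-bank counterparties' bank balances fall → −53B.
Net: 0 + 0 + 63 − 53 = +10 billion.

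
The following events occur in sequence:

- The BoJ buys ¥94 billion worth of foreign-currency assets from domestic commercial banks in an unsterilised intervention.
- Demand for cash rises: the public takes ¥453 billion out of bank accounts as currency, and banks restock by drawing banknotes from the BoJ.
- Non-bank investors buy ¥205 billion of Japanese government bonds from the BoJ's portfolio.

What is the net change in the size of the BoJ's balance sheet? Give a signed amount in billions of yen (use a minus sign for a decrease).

FX purchase ¥94 billion: a BoJ asset is acquired → +¥94B.
Currency withdrawal ¥453 billion: only the composition of liabilities changes → 0.
Asset sale (to non-banks) ¥205 billion: a BoJ asset is shed → −¥205B.
Net: 94 + 0 − 205 = -¥111 billion.

-¥111 billion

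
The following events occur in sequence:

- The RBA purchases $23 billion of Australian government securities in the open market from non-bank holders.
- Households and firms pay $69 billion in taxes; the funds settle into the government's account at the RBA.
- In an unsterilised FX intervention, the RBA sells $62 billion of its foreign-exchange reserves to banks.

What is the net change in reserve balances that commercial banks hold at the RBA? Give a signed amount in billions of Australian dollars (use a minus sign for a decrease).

Asset purchase (from non-banks) $23 billion: the RBA pays by crediting reserve accounts → +$23B.
Government account inflow $69 billion: funds move from bank reserves into the government account → −$69B.
FX sale $62 billion: the buying banks pay out of their reserve balances → −$62B.
Net: 23 − 69 − 62 = -$108 billion.

-$108 billion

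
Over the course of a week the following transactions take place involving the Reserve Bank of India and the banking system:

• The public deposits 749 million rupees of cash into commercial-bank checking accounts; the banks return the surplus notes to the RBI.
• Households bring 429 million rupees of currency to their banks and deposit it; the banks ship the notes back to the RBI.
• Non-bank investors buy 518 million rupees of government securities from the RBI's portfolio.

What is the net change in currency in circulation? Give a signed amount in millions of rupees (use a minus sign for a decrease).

Currency deposit 749 million rupees: notes return to the central bank → −749M.
Currency deposit 429 million rupees: notes return to the central bank → −429M.
Asset sale (to non-banks) 518 million rupees: no currency enters or leaves circulation → 0.
Net: −749 − 429 + 0 = -1178 million.

-1178 million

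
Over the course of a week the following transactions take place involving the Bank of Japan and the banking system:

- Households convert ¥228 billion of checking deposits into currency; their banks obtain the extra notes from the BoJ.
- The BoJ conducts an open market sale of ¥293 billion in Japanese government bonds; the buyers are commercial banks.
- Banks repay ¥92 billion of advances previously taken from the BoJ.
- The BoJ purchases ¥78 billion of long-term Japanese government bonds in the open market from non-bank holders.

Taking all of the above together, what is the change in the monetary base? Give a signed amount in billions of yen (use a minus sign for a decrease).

-¥307 billion

Currency withdrawal ¥228 billion: just a shift between currency and reserves — both are base money → 0.
OMO sale (to banks) ¥293 billion: BoJ balance sheet contracts → −¥293B.
Discount-window repayment ¥92 billion: BoJ balance sheet contracts → −¥92B.
Asset purchase (from non-banks) ¥78 billion: BoJ balance sheet expands → +¥78B.
Net: 0 − 293 − 92 + 78 = -¥307 billion.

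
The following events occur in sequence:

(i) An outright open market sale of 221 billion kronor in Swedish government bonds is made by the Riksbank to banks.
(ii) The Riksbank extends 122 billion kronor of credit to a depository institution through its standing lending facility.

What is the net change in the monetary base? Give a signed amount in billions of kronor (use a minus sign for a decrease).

OMO sale (to banks) 221 billion kronor: Riksbank balance sheet contracts → −221B.
Discount-window loan 122 billion kronor: Riksbank balance sheet expands → +122B.
Net: −221 + 122 = -99 billion.

-99 billion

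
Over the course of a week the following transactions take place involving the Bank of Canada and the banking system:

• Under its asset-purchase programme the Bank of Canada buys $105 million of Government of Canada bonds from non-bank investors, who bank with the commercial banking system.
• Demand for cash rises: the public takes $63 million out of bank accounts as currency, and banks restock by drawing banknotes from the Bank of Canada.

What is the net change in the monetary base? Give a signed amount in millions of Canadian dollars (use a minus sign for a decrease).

+$105 million

Asset purchase (from non-banks) $105 million: Bank of Canada balance sheet expands → +$105M.
Currency withdrawal $63 million: just a shift between currency and reserves — both are base money → 0.
Net: 105 + 0 = +$105 million.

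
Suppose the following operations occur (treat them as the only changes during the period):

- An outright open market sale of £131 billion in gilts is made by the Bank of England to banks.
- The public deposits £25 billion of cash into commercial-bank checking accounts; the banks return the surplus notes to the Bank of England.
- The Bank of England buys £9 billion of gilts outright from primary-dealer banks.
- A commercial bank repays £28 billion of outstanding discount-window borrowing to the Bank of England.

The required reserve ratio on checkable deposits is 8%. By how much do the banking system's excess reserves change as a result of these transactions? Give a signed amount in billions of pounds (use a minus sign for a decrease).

OMO sale (to banks) £131 billion: reserves −£131B, deposits 0.
Currency deposit £25 billion: reserves +£25B, deposits +£25B.
OMO purchase (from banks) £9 billion: reserves +£9B, deposits 0.
Discount-window repayment £28 billion: reserves −£28B, deposits 0.
Totals: Δreserves = −£125B, Δdeposits = +£25B.
Δrequired reserves = 8% × +£25B = +£2B.
Δexcess reserves = Δreserves − Δrequired = −£125B − (+£2B) = -£127 billion.

-£127 billion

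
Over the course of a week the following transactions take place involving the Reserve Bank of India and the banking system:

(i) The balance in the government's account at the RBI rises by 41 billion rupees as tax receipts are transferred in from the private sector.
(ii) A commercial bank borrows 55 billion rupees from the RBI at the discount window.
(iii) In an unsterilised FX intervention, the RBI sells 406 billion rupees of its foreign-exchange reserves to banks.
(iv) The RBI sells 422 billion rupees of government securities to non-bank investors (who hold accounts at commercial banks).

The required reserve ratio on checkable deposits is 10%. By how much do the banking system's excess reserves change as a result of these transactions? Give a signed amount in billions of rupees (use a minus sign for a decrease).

-767.7 billion

Government account inflow 41 billion rupees: reserves −41B, deposits −41B.
Discount-window loan 55 billion rupees: reserves +55B, deposits 0.
FX sale 406 billion rupees: reserves −406B, deposits 0.
Asset sale (to non-banks) 422 billion rupees: reserves −422B, deposits −422B.
Totals: Δreserves = −814B, Δdeposits = −463B.
Δrequired reserves = 10% × −463B = −46.3B.
Δexcess reserves = Δreserves − Δrequired = −814B − (−46.3B) = -767.7 billion.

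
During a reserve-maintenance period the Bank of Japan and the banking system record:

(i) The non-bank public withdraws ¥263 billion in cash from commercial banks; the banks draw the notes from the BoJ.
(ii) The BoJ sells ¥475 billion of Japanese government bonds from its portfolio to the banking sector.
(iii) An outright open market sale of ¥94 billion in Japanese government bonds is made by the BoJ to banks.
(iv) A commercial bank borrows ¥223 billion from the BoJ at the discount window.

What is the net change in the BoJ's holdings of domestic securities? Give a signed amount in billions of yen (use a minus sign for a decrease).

Currency withdrawal ¥263 billion: the BoJ's securities portfolio is untouched → 0.
OMO sale (to banks) ¥475 billion: securities removed from the BoJ's portfolio → −¥475B.
OMO sale (to banks) ¥94 billion: securities removed from the BoJ's portfolio → −¥94B.
Discount-window loan ¥223 billion: the BoJ's securities portfolio is untouched → 0.
Net: 0 − 475 − 94 + 0 = -¥569 billion.

-¥569 billion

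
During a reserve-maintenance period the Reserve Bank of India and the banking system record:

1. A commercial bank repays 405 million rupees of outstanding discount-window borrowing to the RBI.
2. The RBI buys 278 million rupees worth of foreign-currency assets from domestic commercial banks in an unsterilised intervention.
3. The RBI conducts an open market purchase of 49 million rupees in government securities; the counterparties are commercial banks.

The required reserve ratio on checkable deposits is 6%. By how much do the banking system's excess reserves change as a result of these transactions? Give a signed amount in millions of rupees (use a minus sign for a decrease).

-78 million

Discount-window repayment 405 million rupees: reserves −405M, deposits 0.
FX purchase 278 million rupees: reserves +278M, deposits 0.
OMO purchase (from banks) 49 million rupees: reserves +49M, deposits 0.
Totals: Δreserves = −78M, Δdeposits = 0.
Δrequired reserves = 6% × 0 = 0.
Δexcess reserves = Δreserves − Δrequired = −78M − (0) = -78 million.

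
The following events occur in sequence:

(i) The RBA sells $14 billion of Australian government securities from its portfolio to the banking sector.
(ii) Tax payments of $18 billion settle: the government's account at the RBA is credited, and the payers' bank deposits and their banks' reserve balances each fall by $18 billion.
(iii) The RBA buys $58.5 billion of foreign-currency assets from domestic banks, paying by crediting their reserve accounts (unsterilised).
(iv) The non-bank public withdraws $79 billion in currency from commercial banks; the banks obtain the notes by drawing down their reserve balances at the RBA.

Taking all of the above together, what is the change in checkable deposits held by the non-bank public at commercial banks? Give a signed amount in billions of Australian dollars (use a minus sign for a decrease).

-$97 billion

RBA balance sheet:
  Assets:      Securities −$14B, Foreign assets +$58.5B
  Liabilities: Bank reserves −$52.5B, Currency in circulation +$79B, Government deposits +$18B
Commercial banking system:
  Assets:      Reserves at CB −$52.5B, Securities +$14B, Foreign assets −$58.5B
  Liabilities: Checkable deposits −$97B
So the change in checkable deposits held by the non-bank public at commercial banks is -$97 billion.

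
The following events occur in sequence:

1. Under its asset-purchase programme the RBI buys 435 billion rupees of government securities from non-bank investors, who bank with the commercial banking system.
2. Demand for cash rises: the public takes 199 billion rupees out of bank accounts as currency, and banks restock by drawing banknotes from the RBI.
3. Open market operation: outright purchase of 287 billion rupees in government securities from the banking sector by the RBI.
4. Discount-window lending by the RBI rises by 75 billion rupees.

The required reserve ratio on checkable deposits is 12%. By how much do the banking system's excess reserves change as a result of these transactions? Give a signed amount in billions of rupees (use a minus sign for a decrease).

Asset purchase (from non-banks) 435 billion rupees: reserves +435B, deposits +435B.
Currency withdrawal 199 billion rupees: reserves −199B, deposits −199B.
OMO purchase (from banks) 287 billion rupees: reserves +287B, deposits 0.
Discount-window loan 75 billion rupees: reserves +75B, deposits 0.
Totals: Δreserves = +598B, Δdeposits = +236B.
Δrequired reserves = 12% × +236B = +28.32B.
Δexcess reserves = Δreserves − Δrequired = +598B − (+28.32B) = +569.68 billion.

+569.68 billion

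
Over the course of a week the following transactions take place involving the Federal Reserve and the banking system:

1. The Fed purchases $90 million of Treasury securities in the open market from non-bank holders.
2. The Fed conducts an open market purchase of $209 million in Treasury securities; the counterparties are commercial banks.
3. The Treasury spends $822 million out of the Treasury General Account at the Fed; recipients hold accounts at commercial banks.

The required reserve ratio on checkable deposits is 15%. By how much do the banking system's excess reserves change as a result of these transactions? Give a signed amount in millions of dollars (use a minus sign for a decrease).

Asset purchase (from non-banks) $90 million: reserves +$90M, deposits +$90M.
OMO purchase (from banks) $209 million: reserves +$209M, deposits 0.
Government spending $822 million: reserves +$822M, deposits +$822M.
Totals: Δreserves = +$1121M, Δdeposits = +$912M.
Δrequired reserves = 15% × +$912M = +$136.8M.
Δexcess reserves = Δreserves − Δrequired = +$1121M − (+$136.8M) = +$984.2 million.

+$984.2 million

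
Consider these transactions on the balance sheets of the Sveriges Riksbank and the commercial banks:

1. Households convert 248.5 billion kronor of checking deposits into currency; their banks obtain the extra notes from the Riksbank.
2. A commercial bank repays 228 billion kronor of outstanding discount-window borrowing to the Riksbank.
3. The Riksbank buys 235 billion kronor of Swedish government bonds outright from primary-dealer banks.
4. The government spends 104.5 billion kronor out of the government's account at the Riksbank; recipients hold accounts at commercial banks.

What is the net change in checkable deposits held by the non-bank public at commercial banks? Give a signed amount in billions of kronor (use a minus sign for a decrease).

-144 billion

Riksbank balance sheet:
  Assets:      Securities +235B, Loans to banks −228B
  Liabilities: Bank reserves −137B, Currency in circulation +248.5B, Government deposits −104.5B
Commercial banking system:
  Assets:      Reserves at CB −137B, Securities −235B
  Liabilities: Checkable deposits −144B, Borrowings from CB −228B
So the change in checkable deposits held by the non-bank public at commercial banks is -144 billion.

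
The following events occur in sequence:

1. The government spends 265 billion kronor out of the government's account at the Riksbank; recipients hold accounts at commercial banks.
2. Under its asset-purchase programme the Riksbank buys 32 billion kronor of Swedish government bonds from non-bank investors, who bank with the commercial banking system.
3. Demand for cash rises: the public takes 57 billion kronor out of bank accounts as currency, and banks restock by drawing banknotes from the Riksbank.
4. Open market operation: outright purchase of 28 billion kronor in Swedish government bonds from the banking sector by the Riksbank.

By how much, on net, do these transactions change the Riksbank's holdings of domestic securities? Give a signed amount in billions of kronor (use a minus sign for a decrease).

Government spending 265 billion kronor: the Riksbank's securities portfolio is untouched → 0.
Asset purchase (from non-banks) 32 billion kronor: securities added to the Riksbank's portfolio → +32B.
Currency withdrawal 57 billion kronor: the Riksbank's securities portfolio is untouched → 0.
OMO purchase (from banks) 28 billion kronor: securities added to the Riksbank's portfolio → +28B.
Net: 0 + 32 + 0 + 28 = +60 billion.

+60 billion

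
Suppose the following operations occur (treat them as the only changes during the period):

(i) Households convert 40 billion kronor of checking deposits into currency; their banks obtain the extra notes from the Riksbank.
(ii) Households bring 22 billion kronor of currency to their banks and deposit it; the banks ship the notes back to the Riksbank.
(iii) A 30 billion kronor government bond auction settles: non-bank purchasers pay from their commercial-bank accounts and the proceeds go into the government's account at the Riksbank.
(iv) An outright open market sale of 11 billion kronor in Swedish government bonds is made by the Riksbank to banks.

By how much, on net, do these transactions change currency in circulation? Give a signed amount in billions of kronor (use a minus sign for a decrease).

+18 billion

Riksbank balance sheet:
  Assets:      Securities −11B
  Liabilities: Bank reserves −59B, Currency in circulation +18B, Government deposits +30B
So the change in currency in circulation is +18 billion.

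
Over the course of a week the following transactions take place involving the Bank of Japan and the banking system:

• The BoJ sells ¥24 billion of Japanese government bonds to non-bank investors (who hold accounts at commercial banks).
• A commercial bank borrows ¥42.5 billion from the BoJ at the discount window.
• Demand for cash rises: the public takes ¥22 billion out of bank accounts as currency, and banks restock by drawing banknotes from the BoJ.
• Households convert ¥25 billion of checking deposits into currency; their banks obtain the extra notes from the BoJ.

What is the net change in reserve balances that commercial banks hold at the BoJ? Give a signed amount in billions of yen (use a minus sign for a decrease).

Asset sale (to non-banks) ¥24 billion: the non-bank buyers' banks settle from reserves → −¥24B.
Discount-window loan ¥42.5 billion: the loan is credited to the bank's reserve account → +¥42.5B.
Currency withdrawal ¥22 billion: banks swap reserves for currency → −¥22B.
Currency withdrawal ¥25 billion: banks swap reserves for currency → −¥25B.
Net: −24 + 42.5 − 22 − 25 = -¥28.5 billion.

-¥28.5 billion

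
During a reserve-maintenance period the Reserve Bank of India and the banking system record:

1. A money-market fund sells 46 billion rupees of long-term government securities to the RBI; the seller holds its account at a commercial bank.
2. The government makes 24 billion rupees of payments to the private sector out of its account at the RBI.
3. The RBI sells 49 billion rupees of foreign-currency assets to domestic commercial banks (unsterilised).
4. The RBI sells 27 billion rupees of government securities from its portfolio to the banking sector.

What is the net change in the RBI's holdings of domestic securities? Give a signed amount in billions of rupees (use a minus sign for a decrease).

Asset purchase (from non-banks) 46 billion rupees: securities added to the RBI's portfolio → +46B.
Government spending 24 billion rupees: the RBI's securities portfolio is untouched → 0.
FX sale 49 billion rupees: the RBI's securities portfolio is untouched → 0.
OMO sale (to banks) 27 billion rupees: securities removed from the RBI's portfolio → −27B.
Net: 46 + 0 + 0 − 27 = +19 billion.

+19 billion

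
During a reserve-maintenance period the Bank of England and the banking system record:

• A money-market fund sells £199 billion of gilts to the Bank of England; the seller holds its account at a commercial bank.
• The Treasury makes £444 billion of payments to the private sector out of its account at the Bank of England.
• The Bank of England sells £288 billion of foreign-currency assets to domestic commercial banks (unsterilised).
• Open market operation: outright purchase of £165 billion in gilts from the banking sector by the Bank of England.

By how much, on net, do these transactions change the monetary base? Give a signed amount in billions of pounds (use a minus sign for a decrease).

+£520 billion

Bank of England balance sheet:
  Assets:      Securities +£364B, Foreign assets −£288B
  Liabilities: Bank reserves +£520B, Government deposits −£444B
Monetary base = currency + reserves: 0 + (+£520B) = +£520 billion.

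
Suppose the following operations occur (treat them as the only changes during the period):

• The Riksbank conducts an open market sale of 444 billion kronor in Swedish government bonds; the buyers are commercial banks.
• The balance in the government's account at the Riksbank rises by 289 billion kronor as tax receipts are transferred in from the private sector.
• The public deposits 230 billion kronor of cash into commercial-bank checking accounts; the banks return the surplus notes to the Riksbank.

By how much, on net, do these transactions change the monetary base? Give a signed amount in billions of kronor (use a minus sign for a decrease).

-733 billion

Riksbank balance sheet:
  Assets:      Securities −444B
  Liabilities: Bank reserves −503B, Currency in circulation −230B, Government deposits +289B
Monetary base = currency + reserves: −230B + (−503B) = -733 billion.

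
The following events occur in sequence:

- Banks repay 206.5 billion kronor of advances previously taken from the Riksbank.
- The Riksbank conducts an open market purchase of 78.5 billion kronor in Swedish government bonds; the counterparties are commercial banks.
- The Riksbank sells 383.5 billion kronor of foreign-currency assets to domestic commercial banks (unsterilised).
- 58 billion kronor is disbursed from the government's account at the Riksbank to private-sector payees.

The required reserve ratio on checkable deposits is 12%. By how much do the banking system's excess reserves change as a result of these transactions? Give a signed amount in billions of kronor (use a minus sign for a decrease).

-460.46 billion

Discount-window repayment 206.5 billion kronor: reserves −206.5B, deposits 0.
OMO purchase (from banks) 78.5 billion kronor: reserves +78.5B, deposits 0.
FX sale 383.5 billion kronor: reserves −383.5B, deposits 0.
Government spending 58 billion kronor: reserves +58B, deposits +58B.
Totals: Δreserves = −453.5B, Δdeposits = +58B.
Δrequired reserves = 12% × +58B = +6.96B.
Δexcess reserves = Δreserves − Δrequired = −453.5B − (+6.96B) = -460.46 billion.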